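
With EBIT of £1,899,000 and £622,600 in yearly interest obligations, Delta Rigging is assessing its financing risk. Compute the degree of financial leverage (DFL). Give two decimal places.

1.49

Interest = £622,600.00.
DFL = EBIT ÷ (EBIT − I) = £1,899,000 ÷ (£1,899,000 − £622,600.00) = £1,899,000 ÷ £1,276,400.00 = 1.4878.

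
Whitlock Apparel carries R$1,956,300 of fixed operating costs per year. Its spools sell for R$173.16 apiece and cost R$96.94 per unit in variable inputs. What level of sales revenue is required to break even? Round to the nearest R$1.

CM per unit = R$173.16 − R$96.94 = R$76.22; CM ratio = R$76.22 / R$173.16 = 0.4402.
Break-even revenue = fixed costs × price ÷ CM = R$1,956,300 × R$173.16 ÷ R$76.22 = R$4,444,410.

R$4,444,410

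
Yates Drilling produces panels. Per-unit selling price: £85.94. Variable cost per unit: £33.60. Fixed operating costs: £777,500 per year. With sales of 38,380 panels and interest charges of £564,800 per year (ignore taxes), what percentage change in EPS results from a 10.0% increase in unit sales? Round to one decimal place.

Total contribution margin = 38,380 × £52.34 = £2,008,809.20.
Subtracting fixed costs: EBIT = £2,008,809.20 − £777,500 = £1,231,309.20.
Interest = £564,800.00, so EBIT − I = £666,509.20.
Degree of combined leverage = contribution ÷ (EBIT − I) = £2,008,809.20 ÷ £666,509.20 = 3.0139.
EPS therefore changes by 3.0139 × (+10.0%) = +30.1%.

+30.1%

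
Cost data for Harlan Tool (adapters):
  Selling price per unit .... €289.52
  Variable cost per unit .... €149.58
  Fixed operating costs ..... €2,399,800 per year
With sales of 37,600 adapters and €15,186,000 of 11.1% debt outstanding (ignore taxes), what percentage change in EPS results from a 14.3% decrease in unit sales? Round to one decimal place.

-64.0%

Total contribution margin = 37,600 × €139.94 = €5,261,744.00.
Operating income = contribution − fixed costs = €5,261,744.00 − €2,399,800 = €2,861,944.00.
Interest = €1,685,646.00, so EBIT − I = €1,176,298.00.
DCL = total CM / (EBIT − I) = €5,261,744.00 / €1,176,298.00 = 4.4731.
EPS therefore changes by 4.4731 × (-14.3%) = -64.0%.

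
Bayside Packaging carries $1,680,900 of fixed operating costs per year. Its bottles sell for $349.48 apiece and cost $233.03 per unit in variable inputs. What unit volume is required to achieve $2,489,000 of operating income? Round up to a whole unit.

35,809 bottles

Contribution margin per unit = $349.48 − $233.03 = $116.45.
Required volume = (fixed costs + target profit) ÷ CM = ($1,680,900 + $2,489,000) ÷ $116.45 = 35,808.50, so 35,809 bottles.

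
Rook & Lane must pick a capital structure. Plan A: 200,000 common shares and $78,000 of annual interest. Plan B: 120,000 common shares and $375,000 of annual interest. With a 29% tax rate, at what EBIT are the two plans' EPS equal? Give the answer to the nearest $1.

Set EPS_A = EPS_B: (EBIT − $78,000)(1 − 0.29) ÷ 200,000 = (EBIT − $375,000)(1 − 0.29) ÷ 120,000.
The (1 − t) factor cancels: (EBIT − 78,000) × 120,000 = (EBIT − 375,000) × 200,000.
EBIT × (200,000 − 120,000) = 375,000 × 200,000 − 78,000 × 120,000 = 65,640,000,000, so EBIT = 65,640,000,000 ÷ 80,000 = 820,500.00.

$820,500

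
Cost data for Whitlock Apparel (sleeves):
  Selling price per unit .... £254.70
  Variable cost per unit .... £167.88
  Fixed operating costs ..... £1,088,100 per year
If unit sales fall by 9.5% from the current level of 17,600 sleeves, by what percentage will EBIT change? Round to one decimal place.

-33.0%

Total contribution margin = 17,600 × £86.82 = £1,528,032.00.
Subtracting fixed costs: EBIT = £1,528,032.00 − £1,088,100 = £439,932.00.
Degree of operating leverage = £1,528,032.00 / £439,932.00 = 3.4733.
%ΔEBIT = DOL × %ΔSales = 3.4733 × -9.5% = -33.0%.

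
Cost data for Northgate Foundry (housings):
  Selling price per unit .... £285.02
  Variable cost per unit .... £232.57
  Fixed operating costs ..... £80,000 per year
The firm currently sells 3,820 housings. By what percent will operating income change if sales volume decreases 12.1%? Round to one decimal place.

At 3,820 units, contribution = 3,820 × £52.45 = £200,359.00.
EBIT = £200,359.00 − £80,000 = £120,359.00.
Degree of operating leverage = £200,359.00 / £120,359.00 = 1.6647.
%ΔEBIT = DOL × %ΔSales = 1.6647 × -12.1% = -20.1%.

-20.1%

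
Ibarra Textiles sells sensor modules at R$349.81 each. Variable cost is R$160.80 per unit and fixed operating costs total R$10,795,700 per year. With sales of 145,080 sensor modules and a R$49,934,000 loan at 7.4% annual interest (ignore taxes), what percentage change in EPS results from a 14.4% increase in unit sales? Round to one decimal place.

At 145,080 units, contribution = 145,080 × R$189.01 = R$27,421,570.80.
Operating income = contribution − fixed costs = R$27,421,570.80 − R$10,795,700 = R$16,625,870.80.
Interest = R$3,695,116.00, so EBIT − I = R$12,930,754.80.
DCL = total CM / (EBIT − I) = R$27,421,570.80 / R$12,930,754.80 = 2.1206.
EPS therefore changes by 2.1206 × (+14.4%) = +30.5%.

+30.5%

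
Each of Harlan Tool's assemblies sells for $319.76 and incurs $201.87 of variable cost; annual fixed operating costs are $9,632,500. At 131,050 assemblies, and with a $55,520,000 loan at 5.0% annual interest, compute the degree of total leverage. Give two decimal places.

5.08

At 131,050 units, contribution = 131,050 × $117.89 = $15,449,484.50.
Operating income = contribution − fixed costs = $15,449,484.50 − $9,632,500 = $5,816,984.50. Interest = $2,776,000.00, so EBIT − I = $3,040,984.50.
DCL = contribution ÷ (EBIT − I) = $15,449,484.50 ÷ $3,040,984.50 = 5.0804.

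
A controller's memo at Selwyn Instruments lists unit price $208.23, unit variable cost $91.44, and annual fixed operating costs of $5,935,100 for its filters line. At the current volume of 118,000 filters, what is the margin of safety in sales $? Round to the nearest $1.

Contribution margin per unit = $208.23 − $91.44 = $116.79. Break-even units = $5,935,100 ÷ $116.79 = 50,818.56; break-even revenue = 50,818.56 × $208.23 = $10,581,949.42.
Current sales = 118,000 × $208.23 = $24,571,140.00.
Margin of safety = $24,571,140.00 − $10,581,949.42 = $13,989,191.

$13,989,191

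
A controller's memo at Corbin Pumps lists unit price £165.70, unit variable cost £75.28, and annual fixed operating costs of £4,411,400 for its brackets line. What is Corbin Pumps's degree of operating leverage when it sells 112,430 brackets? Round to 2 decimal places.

At 112,430 units, contribution = 112,430 × £90.42 = £10,165,920.60.
Subtracting fixed costs: EBIT = £10,165,920.60 − £4,411,400 = £5,754,520.60.
So DOL = total CM / EBIT = £10,165,920.60 / £5,754,520.60 = 1.7666.

1.77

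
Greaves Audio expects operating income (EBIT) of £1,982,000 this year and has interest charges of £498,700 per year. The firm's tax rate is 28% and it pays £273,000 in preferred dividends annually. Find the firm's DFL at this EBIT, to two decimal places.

1.80

Interest = £498,700.00.
Preferred dividends grossed up pre-tax: £273,000 / (1 − 0.28) = £379,166.67.
DFL = EBIT ÷ [EBIT − I − D_p/(1−t)] = £1,982,000 ÷ [£1,982,000 − £498,700.00 − £379,166.67] = £1,982,000 ÷ £1,104,133.33 = 1.7951.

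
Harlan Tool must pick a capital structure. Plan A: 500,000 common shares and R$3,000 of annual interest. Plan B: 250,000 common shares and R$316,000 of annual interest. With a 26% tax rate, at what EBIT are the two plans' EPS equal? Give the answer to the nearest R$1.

R$629,000

At indifference, (EBIT − 3,000)(1 − t)/500,000 = (EBIT − 316,000)(1 − t)/250,000.
Cancelling (1 − t) and cross-multiplying: 250,000·(EBIT − 3,000) = 500,000·(EBIT − 316,000).
EBIT × (500,000 − 250,000) = 316,000 × 500,000 − 3,000 × 250,000 = 157,250,000,000, so EBIT = 157,250,000,000 ÷ 250,000 = 629,000.00.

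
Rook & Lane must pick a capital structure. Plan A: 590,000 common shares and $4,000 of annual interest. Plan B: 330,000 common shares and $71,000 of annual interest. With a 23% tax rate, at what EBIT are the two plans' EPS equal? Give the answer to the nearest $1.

Set EPS_A = EPS_B: (EBIT − $4,000)(1 − 0.23) ÷ 590,000 = (EBIT − $71,000)(1 − 0.23) ÷ 330,000.
Cancelling (1 − t) and cross-multiplying: 330,000·(EBIT − 4,000) = 590,000·(EBIT − 71,000).
EBIT × (590,000 − 330,000) = 71,000 × 590,000 − 4,000 × 330,000 = 40,570,000,000, so EBIT = 40,570,000,000 ÷ 260,000 = 156,038.46.

$156,038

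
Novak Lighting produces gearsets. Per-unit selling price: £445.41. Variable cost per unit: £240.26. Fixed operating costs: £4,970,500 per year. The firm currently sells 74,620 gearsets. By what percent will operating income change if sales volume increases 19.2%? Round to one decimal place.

Total contribution margin = 74,620 × £205.15 = £15,308,293.00.
Operating income = contribution − fixed costs = £15,308,293.00 − £4,970,500 = £10,337,793.00.
So DOL = total CM / EBIT = £15,308,293.00 / £10,337,793.00 = 1.4808.
Operating income changes by 1.4808 × +19.2% = +28.4%.

+28.4%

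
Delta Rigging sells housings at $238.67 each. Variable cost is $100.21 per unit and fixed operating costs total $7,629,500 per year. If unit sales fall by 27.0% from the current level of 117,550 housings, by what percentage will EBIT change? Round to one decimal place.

Total contribution margin = 117,550 × $138.46 = $16,275,973.00.
EBIT = $16,275,973.00 − $7,629,500 = $8,646,473.00.
Degree of operating leverage = $16,275,973.00 / $8,646,473.00 = 1.8824.
%ΔEBIT = DOL × %ΔSales = 1.8824 × -27.0% = -50.8%.

-50.8%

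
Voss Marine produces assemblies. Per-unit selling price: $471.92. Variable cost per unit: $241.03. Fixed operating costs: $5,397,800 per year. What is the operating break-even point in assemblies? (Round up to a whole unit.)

Contribution margin per unit = $471.92 − $241.03 = $230.89.
Units to break even: $5,397,800 ÷ $230.89 = 23,378.23, rounded up to 23,379.

23,379 assemblies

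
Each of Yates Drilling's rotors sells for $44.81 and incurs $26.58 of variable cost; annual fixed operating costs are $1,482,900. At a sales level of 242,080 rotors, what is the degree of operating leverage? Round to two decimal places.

Total contribution margin = 242,080 × $18.23 = $4,413,118.40.
Subtracting fixed costs: EBIT = $4,413,118.40 − $1,482,900 = $2,930,218.40.
Degree of operating leverage = $4,413,118.40 / $2,930,218.40 = 1.5061.

1.51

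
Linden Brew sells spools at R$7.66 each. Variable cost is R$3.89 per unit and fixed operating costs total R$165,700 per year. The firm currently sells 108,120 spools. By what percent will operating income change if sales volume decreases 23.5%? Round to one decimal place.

Contribution at this volume is 108,120 × R$3.77 = R$407,612.40.
Operating income = contribution − fixed costs = R$407,612.40 − R$165,700 = R$241,912.40.
So DOL = total CM / EBIT = R$407,612.40 / R$241,912.40 = 1.6850.
Operating income changes by 1.6850 × -23.5% = -39.6%.

-39.6%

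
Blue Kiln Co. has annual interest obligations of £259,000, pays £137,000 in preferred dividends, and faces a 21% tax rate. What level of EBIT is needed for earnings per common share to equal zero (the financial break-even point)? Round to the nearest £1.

Grossing the preferred dividend up to pre-tax terms: £137,000 / (1 − 0.21) = £173,417.72.
Financial break-even EBIT = interest + D_p ÷ (1 − t) = £259,000 + £173,417.72 = £432,417.72.

£432,418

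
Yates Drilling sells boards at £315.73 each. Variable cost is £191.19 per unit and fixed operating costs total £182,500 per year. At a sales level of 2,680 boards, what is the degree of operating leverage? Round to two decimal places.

Contribution at this volume is 2,680 × £124.54 = £333,767.20.
EBIT = £333,767.20 − £182,500 = £151,267.20.
DOL = contribution ÷ EBIT = £333,767.20 ÷ £151,267.20 = 2.2065.

2.21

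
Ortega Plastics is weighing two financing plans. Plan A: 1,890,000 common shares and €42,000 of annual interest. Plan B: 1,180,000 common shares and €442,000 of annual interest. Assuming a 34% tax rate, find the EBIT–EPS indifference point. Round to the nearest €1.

€1,106,789

At indifference, (EBIT − 42,000)(1 − t)/1,890,000 = (EBIT − 442,000)(1 − t)/1,180,000.
Cancelling (1 − t) and cross-multiplying: 1,180,000·(EBIT − 42,000) = 1,890,000·(EBIT − 442,000).
EBIT × (1,890,000 − 1,180,000) = 442,000 × 1,890,000 − 42,000 × 1,180,000 = 785,820,000,000, so EBIT = 785,820,000,000 ÷ 710,000 = 1,106,788.73.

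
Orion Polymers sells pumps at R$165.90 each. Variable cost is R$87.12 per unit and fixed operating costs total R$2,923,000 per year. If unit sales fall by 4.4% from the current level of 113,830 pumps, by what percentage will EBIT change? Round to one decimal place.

-6.5%

Total contribution margin = 113,830 × R$78.78 = R$8,967,527.40.
Subtracting fixed costs: EBIT = R$8,967,527.40 − R$2,923,000 = R$6,044,527.40.
DOL = contribution ÷ EBIT = R$8,967,527.40 ÷ R$6,044,527.40 = 1.4836.
Operating income changes by 1.4836 × -4.4% = -6.5%.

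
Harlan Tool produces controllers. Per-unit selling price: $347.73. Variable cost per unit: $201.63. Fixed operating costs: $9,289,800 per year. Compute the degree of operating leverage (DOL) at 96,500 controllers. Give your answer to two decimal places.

2.93

Contribution at this volume is 96,500 × $146.10 = $14,098,650.00.
Operating income = contribution − fixed costs = $14,098,650.00 − $9,289,800 = $4,808,850.00.
So DOL = total CM / EBIT = $14,098,650.00 / $4,808,850.00 = 2.9318.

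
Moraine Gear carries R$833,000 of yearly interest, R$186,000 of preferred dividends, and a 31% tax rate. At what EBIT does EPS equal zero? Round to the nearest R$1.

Grossing the preferred dividend up to pre-tax terms: R$186,000 / (1 − 0.31) = R$269,565.22.
EPS = 0 when EBIT covers interest plus the pre-tax preferred burden: R$833,000 + R$269,565.22 = R$1,102,565.22.

R$1,102,565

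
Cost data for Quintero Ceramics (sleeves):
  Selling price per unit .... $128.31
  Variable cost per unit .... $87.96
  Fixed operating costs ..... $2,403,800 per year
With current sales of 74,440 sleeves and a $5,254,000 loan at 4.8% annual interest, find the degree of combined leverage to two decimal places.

8.64

Contribution at this volume is 74,440 × $40.35 = $3,003,654.00.
Operating income = contribution − fixed costs = $3,003,654.00 − $2,403,800 = $599,854.00. Interest = $252,192.00, so EBIT − I = $347,662.00.
DCL = contribution ÷ (EBIT − I) = $3,003,654.00 ÷ $347,662.00 = 8.6396.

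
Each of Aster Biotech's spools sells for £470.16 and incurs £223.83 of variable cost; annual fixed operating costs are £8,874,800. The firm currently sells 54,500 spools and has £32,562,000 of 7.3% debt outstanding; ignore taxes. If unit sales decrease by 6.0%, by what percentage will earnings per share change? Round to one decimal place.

-37.1%

At 54,500 units, contribution = 54,500 × £246.33 = £13,424,985.00.
Subtracting fixed costs: EBIT = £13,424,985.00 − £8,874,800 = £4,550,185.00.
Interest = £2,377,026.00, so EBIT − I = £2,173,159.00.
DCL = total CM / (EBIT − I) = £13,424,985.00 / £2,173,159.00 = 6.1776.
%ΔEPS = DCL × %ΔSales = 6.1776 × -6.0% = -37.1%.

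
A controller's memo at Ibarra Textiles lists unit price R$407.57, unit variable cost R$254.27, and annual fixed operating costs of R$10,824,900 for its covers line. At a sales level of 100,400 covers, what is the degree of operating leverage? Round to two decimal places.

3.37

Total contribution margin = 100,400 × R$153.30 = R$15,391,320.00.
Subtracting fixed costs: EBIT = R$15,391,320.00 − R$10,824,900 = R$4,566,420.00.
DOL = contribution ÷ EBIT = R$15,391,320.00 ÷ R$4,566,420.00 = 3.3705.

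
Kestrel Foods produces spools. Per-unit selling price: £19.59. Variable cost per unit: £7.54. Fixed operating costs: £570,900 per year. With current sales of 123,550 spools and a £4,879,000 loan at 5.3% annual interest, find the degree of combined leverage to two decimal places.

Contribution at this volume is 123,550 × £12.05 = £1,488,777.50.
Subtracting fixed costs: EBIT = £1,488,777.50 − £570,900 = £917,877.50. Interest = £258,587.00, so EBIT − I = £659,290.50.
Degree of total leverage = total CM / (EBIT − interest) = £1,488,777.50 / £659,290.50 = 2.2582.

2.26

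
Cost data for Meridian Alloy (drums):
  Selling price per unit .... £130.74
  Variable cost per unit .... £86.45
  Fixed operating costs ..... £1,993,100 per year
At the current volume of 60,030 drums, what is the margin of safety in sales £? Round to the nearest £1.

£1,964,875

Unit CM = price − variable cost = £130.74 − £86.45 = £44.29. Break-even units = £1,993,100 ÷ £44.29 = 45,001.13; break-even revenue = 45,001.13 × £130.74 = £5,883,447.60.
Actual sales revenue = 60,030 × £130.74 = £7,848,322.20.
Margin of safety = £7,848,322.20 − £5,883,447.60 = £1,964,875.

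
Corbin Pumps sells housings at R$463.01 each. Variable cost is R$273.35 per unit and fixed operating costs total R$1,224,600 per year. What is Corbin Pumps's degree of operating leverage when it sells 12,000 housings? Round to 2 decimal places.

2.16

Total contribution margin = 12,000 × R$189.66 = R$2,275,920.00.
Subtracting fixed costs: EBIT = R$2,275,920.00 − R$1,224,600 = R$1,051,320.00.
So DOL = total CM / EBIT = R$2,275,920.00 / R$1,051,320.00 = 2.1648.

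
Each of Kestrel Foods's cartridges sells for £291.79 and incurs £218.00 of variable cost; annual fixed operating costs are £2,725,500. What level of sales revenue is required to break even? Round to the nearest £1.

Contribution margin per unit = £291.79 − £218.00 = £73.79, a CM ratio of £73.79 ÷ £291.79 = 0.2529.
Break-even revenue = fixed costs × price ÷ CM = £2,725,500 × £291.79 ÷ £73.79 = £10,777,526.

£10,777,526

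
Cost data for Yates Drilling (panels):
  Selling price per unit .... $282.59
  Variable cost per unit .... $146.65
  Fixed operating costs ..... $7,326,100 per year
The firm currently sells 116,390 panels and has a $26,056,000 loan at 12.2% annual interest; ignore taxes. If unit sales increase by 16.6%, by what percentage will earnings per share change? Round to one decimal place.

+49.4%

Total contribution margin = 116,390 × $135.94 = $15,822,056.60.
Subtracting fixed costs: EBIT = $15,822,056.60 − $7,326,100 = $8,495,956.60.
Interest = $3,178,832.00, so EBIT − I = $5,317,124.60.
DCL = total CM / (EBIT − I) = $15,822,056.60 / $5,317,124.60 = 2.9757.
%ΔEPS = DCL × %ΔSales = 2.9757 × +16.6% = +49.4%.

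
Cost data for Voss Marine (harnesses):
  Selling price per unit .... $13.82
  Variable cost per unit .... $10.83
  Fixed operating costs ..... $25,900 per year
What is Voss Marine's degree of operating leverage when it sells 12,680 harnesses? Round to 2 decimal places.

At 12,680 units, contribution = 12,680 × $2.99 = $37,913.20.
Subtracting fixed costs: EBIT = $37,913.20 − $25,900 = $12,013.20.
DOL = contribution ÷ EBIT = $37,913.20 ÷ $12,013.20 = 3.1560.

3.16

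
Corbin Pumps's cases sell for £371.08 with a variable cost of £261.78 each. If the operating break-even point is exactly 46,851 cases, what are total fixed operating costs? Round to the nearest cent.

Contribution margin per unit = £371.08 − £261.78 = £109.30.
Since BE = FC / CM, FC = 46,851 × £109.30 = £5,120,814.30.

£5,120,814.30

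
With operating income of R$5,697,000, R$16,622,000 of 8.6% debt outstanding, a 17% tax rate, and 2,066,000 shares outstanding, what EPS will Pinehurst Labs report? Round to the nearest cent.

R$1.71

Interest = R$1,429,492.00, so EBT = R$5,697,000 − R$1,429,492.00 = R$4,267,508.00.
After tax at 17%: net income = R$4,267,508.00 × 0.83 = R$3,542,031.64.
EPS = R$3,542,031.64 ÷ 2,066,000 = R$1.71.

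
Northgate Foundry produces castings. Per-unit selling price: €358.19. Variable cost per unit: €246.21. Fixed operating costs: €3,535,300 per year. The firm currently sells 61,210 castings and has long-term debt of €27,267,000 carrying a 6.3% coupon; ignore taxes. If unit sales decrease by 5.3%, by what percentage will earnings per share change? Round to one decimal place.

At 61,210 units, contribution = 61,210 × €111.98 = €6,854,295.80.
Operating income = contribution − fixed costs = €6,854,295.80 − €3,535,300 = €3,318,995.80.
Interest = €1,717,821.00, so EBIT − I = €1,601,174.80.
Degree of combined leverage = contribution ÷ (EBIT − I) = €6,854,295.80 ÷ €1,601,174.80 = 4.2808.
EPS therefore changes by 4.2808 × (-5.3%) = -22.7%.

-22.7%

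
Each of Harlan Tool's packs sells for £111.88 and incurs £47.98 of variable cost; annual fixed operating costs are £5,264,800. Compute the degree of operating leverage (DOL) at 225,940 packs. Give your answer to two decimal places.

1.57

Contribution at this volume is 225,940 × £63.90 = £14,437,566.00.
Subtracting fixed costs: EBIT = £14,437,566.00 − £5,264,800 = £9,172,766.00.
Degree of operating leverage = £14,437,566.00 / £9,172,766.00 = 1.5740.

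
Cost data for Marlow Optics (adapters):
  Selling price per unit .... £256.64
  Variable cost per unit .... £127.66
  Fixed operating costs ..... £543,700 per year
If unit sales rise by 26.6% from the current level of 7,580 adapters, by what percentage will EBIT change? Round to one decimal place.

+59.9%

At 7,580 units, contribution = 7,580 × £128.98 = £977,668.40.
Subtracting fixed costs: EBIT = £977,668.40 − £543,700 = £433,968.40.
Degree of operating leverage = £977,668.40 / £433,968.40 = 2.2529.
Operating income changes by 2.2529 × +26.6% = +59.9%.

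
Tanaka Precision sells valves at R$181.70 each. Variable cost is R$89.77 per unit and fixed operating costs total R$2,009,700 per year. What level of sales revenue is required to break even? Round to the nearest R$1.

R$3,972,180

CM per unit = R$181.70 − R$89.77 = R$91.93; CM ratio = R$91.93 / R$181.70 = 0.5059.
Break-even sales = FC ÷ CM ratio = R$2,009,700 × R$181.70 / R$91.93 = R$3,972,180.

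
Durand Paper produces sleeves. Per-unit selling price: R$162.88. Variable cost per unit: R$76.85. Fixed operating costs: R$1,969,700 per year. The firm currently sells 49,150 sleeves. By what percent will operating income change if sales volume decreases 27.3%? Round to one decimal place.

At 49,150 units, contribution = 49,150 × R$86.03 = R$4,228,374.50.
EBIT = R$4,228,374.50 − R$1,969,700 = R$2,258,674.50.
Degree of operating leverage = R$4,228,374.50 / R$2,258,674.50 = 1.8721.
Operating income changes by 1.8721 × -27.3% = -51.1%.

-51.1%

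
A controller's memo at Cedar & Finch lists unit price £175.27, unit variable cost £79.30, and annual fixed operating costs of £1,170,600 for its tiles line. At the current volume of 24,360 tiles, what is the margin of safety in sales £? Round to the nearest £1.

£2,131,711

Unit CM = price − variable cost = £175.27 − £79.30 = £95.97. Break-even units = £1,170,600 ÷ £95.97 = 12,197.56; break-even revenue = 12,197.56 × £175.27 = £2,137,866.65.
Actual sales revenue = 24,360 × £175.27 = £4,269,577.20.
Margin of safety = £4,269,577.20 − £2,137,866.65 = £2,131,711.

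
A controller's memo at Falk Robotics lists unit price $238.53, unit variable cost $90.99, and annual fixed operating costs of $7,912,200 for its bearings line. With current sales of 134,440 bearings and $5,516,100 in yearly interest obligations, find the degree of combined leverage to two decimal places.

3.10

Contribution at this volume is 134,440 × $147.54 = $19,835,277.60.
Subtracting fixed costs: EBIT = $19,835,277.60 − $7,912,200 = $11,923,077.60. Interest = $5,516,100.00, so EBIT − I = $6,406,977.60.
DCL = contribution ÷ (EBIT − I) = $19,835,277.60 ÷ $6,406,977.60 = 3.0959.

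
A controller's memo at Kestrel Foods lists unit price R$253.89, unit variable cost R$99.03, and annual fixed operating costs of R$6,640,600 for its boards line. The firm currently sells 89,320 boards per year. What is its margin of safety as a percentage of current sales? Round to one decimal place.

Each unit contributes R$253.89 − R$99.03 = R$154.86. Break-even units = R$6,640,600 ÷ R$154.86 = 42,881.31; break-even revenue = 42,881.31 × R$253.89 = R$10,887,136.34.
Actual sales revenue = 89,320 × R$253.89 = R$22,677,454.80.
Margin of safety = (R$22,677,454.80 − R$10,887,136.34) ÷ R$22,677,454.80 = 52.0%.

52.0%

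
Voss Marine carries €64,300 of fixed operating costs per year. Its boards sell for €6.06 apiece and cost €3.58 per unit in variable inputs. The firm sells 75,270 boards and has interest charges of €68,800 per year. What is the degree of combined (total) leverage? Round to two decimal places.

3.48

At 75,270 units, contribution = 75,270 × €2.48 = €186,669.60.
Operating income = contribution − fixed costs = €186,669.60 − €64,300 = €122,369.60. Interest = €68,800.00.
DOL = €186,669.60 ÷ €122,369.60 = 1.5255; DFL = €122,369.60 ÷ €53,569.60 = 2.2843.
Combined leverage = 1.5255 × 2.2843 = 3.4847.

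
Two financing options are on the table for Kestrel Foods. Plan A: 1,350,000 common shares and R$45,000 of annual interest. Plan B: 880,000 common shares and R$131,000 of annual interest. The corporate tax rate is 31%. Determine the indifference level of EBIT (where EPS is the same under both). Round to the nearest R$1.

R$292,021

Set EPS_A = EPS_B: (EBIT − R$45,000)(1 − 0.31) ÷ 1,350,000 = (EBIT − R$131,000)(1 − 0.31) ÷ 880,000.
Cancelling (1 − t) and cross-multiplying: 880,000·(EBIT − 45,000) = 1,350,000·(EBIT − 131,000).
EBIT × (1,350,000 − 880,000) = 131,000 × 1,350,000 − 45,000 × 880,000 = 137,250,000,000, so EBIT = 137,250,000,000 ÷ 470,000 = 292,021.28.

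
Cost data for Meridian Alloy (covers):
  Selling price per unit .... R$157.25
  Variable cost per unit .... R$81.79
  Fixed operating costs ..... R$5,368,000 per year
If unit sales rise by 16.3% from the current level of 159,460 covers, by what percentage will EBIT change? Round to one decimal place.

+29.4%

Contribution at this volume is 159,460 × R$75.46 = R$12,032,851.60.
EBIT = R$12,032,851.60 − R$5,368,000 = R$6,664,851.60.
So DOL = total CM / EBIT = R$12,032,851.60 / R$6,664,851.60 = 1.8054.
So EBIT moves 1.8054 × (+16.3%) = +29.4%.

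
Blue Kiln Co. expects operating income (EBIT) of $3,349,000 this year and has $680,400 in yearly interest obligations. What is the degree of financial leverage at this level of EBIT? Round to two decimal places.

Interest = $680,400.00.
DFL = EBIT ÷ (EBIT − I) = $3,349,000 ÷ ($3,349,000 − $680,400.00) = $3,349,000 ÷ $2,668,600.00 = 1.2550.

1.25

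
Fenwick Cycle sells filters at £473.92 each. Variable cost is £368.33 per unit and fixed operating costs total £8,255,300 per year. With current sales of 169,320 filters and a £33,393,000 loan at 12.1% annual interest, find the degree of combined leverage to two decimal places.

At 169,320 units, contribution = 169,320 × £105.59 = £17,878,498.80.
Subtracting fixed costs: EBIT = £17,878,498.80 − £8,255,300 = £9,623,198.80. Interest = £4,040,553.00, so EBIT − I = £5,582,645.80.
DCL = contribution ÷ (EBIT − I) = £17,878,498.80 ÷ £5,582,645.80 = 3.2025.

3.20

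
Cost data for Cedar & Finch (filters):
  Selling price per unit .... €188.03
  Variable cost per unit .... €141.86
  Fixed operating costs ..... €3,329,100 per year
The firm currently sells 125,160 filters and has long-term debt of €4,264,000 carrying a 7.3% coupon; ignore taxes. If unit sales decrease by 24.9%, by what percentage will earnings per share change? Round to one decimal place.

-67.3%

Contribution at this volume is 125,160 × €46.17 = €5,778,637.20.
Subtracting fixed costs: EBIT = €5,778,637.20 − €3,329,100 = €2,449,537.20.
Interest = €311,272.00, so EBIT − I = €2,138,265.20.
DCL = total CM / (EBIT − I) = €5,778,637.20 / €2,138,265.20 = 2.7025.
%ΔEPS = DCL × %ΔSales = 2.7025 × -24.9% = -67.3%.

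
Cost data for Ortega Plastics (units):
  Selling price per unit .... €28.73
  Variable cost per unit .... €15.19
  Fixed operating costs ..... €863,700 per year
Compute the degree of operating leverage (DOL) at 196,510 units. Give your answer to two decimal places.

1.48

Total contribution margin = 196,510 × €13.54 = €2,660,745.40.
EBIT = €2,660,745.40 − €863,700 = €1,797,045.40.
Degree of operating leverage = €2,660,745.40 / €1,797,045.40 = 1.4806.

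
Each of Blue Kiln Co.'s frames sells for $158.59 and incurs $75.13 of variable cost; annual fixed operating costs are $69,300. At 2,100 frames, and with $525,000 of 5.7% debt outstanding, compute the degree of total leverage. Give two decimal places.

At 2,100 units, contribution = 2,100 × $83.46 = $175,266.00.
Subtracting fixed costs: EBIT = $175,266.00 − $69,300 = $105,966.00. Interest = $29,925.00, so EBIT − I = $76,041.00.
Degree of total leverage = total CM / (EBIT − interest) = $175,266.00 / $76,041.00 = 2.3049.

2.30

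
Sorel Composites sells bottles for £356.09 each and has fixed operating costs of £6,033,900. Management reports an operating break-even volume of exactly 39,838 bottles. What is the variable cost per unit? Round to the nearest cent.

At break-even, FC = Q × (P − VC), so P − VC = £6,033,900 ÷ 39,838 = £151.4609.
Hence VC = price − CM = £356.09 − £151.4609 = £204.63.

£204.63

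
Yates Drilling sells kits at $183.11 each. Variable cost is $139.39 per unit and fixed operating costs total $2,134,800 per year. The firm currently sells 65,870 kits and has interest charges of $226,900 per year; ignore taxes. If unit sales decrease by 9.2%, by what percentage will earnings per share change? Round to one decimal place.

Contribution at this volume is 65,870 × $43.72 = $2,879,836.40.
Subtracting fixed costs: EBIT = $2,879,836.40 − $2,134,800 = $745,036.40.
After interest of $226,900.00, pre-tax earnings = $518,136.40.
Degree of combined leverage = contribution ÷ (EBIT − I) = $2,879,836.40 ÷ $518,136.40 = 5.5581.
EPS therefore changes by 5.5581 × (-9.2%) = -51.1%.

-51.1%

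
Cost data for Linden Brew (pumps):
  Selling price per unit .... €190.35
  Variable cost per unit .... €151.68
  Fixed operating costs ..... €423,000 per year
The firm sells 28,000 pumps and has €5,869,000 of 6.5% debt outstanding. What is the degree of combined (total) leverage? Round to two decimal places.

3.89

Contribution at this volume is 28,000 × €38.67 = €1,082,760.00.
Operating income = contribution − fixed costs = €1,082,760.00 − €423,000 = €659,760.00. Interest = €381,485.00, so EBIT − I = €278,275.00.
Degree of total leverage = total CM / (EBIT − interest) = €1,082,760.00 / €278,275.00 = 3.8910.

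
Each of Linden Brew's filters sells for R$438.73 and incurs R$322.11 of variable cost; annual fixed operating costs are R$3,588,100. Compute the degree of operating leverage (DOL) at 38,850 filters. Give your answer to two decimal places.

Total contribution margin = 38,850 × R$116.62 = R$4,530,687.00.
Operating income = contribution − fixed costs = R$4,530,687.00 − R$3,588,100 = R$942,587.00.
So DOL = total CM / EBIT = R$4,530,687.00 / R$942,587.00 = 4.8067.

4.81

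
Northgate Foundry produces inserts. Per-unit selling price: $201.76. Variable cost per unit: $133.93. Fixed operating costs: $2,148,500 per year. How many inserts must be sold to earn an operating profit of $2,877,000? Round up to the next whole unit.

Each unit contributes $201.76 − $133.93 = $67.83.
Need Q such that Q × $67.83 − $2,148,500 = $2,877,000, i.e. Q = $5,025,500 / $67.83 = 74,089.64 → 74,090.

74,090 inserts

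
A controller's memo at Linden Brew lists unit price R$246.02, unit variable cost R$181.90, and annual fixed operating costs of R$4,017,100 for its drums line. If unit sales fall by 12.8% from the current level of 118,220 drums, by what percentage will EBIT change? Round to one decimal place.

-27.2%

At 118,220 units, contribution = 118,220 × R$64.12 = R$7,580,266.40.
Subtracting fixed costs: EBIT = R$7,580,266.40 − R$4,017,100 = R$3,563,166.40.
DOL = contribution ÷ EBIT = R$7,580,266.40 ÷ R$3,563,166.40 = 2.1274.
%ΔEBIT = DOL × %ΔSales = 2.1274 × -12.8% = -27.2%.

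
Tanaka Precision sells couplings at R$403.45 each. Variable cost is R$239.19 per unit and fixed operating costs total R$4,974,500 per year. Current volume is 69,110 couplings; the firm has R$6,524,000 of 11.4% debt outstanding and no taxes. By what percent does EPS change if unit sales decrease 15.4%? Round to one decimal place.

Contribution at this volume is 69,110 × R$164.26 = R$11,352,008.60.
EBIT = R$11,352,008.60 − R$4,974,500 = R$6,377,508.60.
Interest = R$743,736.00, so EBIT − I = R$5,633,772.60.
Degree of combined leverage = contribution ÷ (EBIT − I) = R$11,352,008.60 ÷ R$5,633,772.60 = 2.0150.
%ΔEPS = DCL × %ΔSales = 2.0150 × -15.4% = -31.0%.

-31.0%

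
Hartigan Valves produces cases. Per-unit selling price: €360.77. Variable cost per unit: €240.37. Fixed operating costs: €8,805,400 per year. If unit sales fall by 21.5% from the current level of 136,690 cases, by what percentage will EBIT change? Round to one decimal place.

At 136,690 units, contribution = 136,690 × €120.40 = €16,457,476.00.
Subtracting fixed costs: EBIT = €16,457,476.00 − €8,805,400 = €7,652,076.00.
So DOL = total CM / EBIT = €16,457,476.00 / €7,652,076.00 = 2.1507.
Operating income changes by 2.1507 × -21.5% = -46.2%.

-46.2%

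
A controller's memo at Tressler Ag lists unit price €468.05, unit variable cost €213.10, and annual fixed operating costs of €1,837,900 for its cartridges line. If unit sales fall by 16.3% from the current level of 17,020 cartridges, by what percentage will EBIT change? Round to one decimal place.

Total contribution margin = 17,020 × €254.95 = €4,339,249.00.
EBIT = €4,339,249.00 − €1,837,900 = €2,501,349.00.
Degree of operating leverage = €4,339,249.00 / €2,501,349.00 = 1.7348.
Operating income changes by 1.7348 × -16.3% = -28.3%.

-28.3%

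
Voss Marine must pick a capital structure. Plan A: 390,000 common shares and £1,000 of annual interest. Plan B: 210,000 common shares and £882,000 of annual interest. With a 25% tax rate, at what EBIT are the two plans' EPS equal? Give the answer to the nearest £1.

£1,909,833

At indifference, (EBIT − 1,000)(1 − t)/390,000 = (EBIT − 882,000)(1 − t)/210,000.
The (1 − t) factor cancels: (EBIT − 1,000) × 210,000 = (EBIT − 882,000) × 390,000.
Solving, EBIT = (882,000·390,000 − 1,000·210,000) / (390,000 − 210,000) = 343,770,000,000 / 180,000 = 1,909,833.33.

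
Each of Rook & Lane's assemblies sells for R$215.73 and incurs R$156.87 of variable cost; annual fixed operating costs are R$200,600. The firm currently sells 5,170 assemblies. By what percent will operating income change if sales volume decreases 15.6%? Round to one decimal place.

-45.8%

Contribution at this volume is 5,170 × R$58.86 = R$304,306.20.
Subtracting fixed costs: EBIT = R$304,306.20 − R$200,600 = R$103,706.20.
DOL = contribution ÷ EBIT = R$304,306.20 ÷ R$103,706.20 = 2.9343.
So EBIT moves 2.9343 × (-15.6%) = -45.8%.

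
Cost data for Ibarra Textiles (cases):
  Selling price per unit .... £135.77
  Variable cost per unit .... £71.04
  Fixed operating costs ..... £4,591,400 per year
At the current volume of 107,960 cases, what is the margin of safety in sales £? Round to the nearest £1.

£5,027,351

Each unit contributes £135.77 − £71.04 = £64.73. Break-even units = £4,591,400 ÷ £64.73 = 70,931.56; break-even revenue = 70,931.56 × £135.77 = £9,630,378.16.
Current sales = 107,960 × £135.77 = £14,657,729.20.
Margin of safety = £14,657,729.20 − £9,630,378.16 = £5,027,351.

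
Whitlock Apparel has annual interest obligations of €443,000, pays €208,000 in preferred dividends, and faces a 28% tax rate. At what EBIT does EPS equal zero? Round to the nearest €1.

€731,889

Grossing the preferred dividend up to pre-tax terms: €208,000 / (1 − 0.28) = €288,888.89.
Financial break-even EBIT = interest + D_p ÷ (1 − t) = €443,000 + €288,888.89 = €731,888.89.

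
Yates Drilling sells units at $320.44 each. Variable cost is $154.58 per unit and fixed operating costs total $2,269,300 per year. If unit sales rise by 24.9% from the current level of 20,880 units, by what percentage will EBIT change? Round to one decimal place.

+72.2%

Contribution at this volume is 20,880 × $165.86 = $3,463,156.80.
Operating income = contribution − fixed costs = $3,463,156.80 − $2,269,300 = $1,193,856.80.
So DOL = total CM / EBIT = $3,463,156.80 / $1,193,856.80 = 2.9008.
So EBIT moves 2.9008 × (+24.9%) = +72.2%.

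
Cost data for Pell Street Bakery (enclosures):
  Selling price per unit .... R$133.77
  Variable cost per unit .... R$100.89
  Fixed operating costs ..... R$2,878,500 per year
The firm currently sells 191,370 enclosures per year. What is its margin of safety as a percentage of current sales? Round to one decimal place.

54.3%

Each unit contributes R$133.77 − R$100.89 = R$32.88. Break-even units = R$2,878,500 ÷ R$32.88 = 87,545.62; break-even revenue = 87,545.62 × R$133.77 = R$11,710,977.65.
Actual sales revenue = 191,370 × R$133.77 = R$25,599,564.90.
Margin of safety = (R$25,599,564.90 − R$11,710,977.65) ÷ R$25,599,564.90 = 54.3%.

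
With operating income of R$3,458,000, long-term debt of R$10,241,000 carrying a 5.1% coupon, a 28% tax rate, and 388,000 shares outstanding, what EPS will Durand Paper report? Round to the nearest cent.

R$5.45

Pre-tax income = R$3,458,000 − R$522,291.00 = R$2,935,709.00.
After tax at 28%: net income = R$2,935,709.00 × 0.72 = R$2,113,710.48.
Per share: R$2,113,710.48 / 388,000 shares = R$5.45.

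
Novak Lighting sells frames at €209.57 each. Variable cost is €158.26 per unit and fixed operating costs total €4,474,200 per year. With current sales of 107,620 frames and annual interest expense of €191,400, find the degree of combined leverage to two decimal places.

6.45

Contribution at this volume is 107,620 × €51.31 = €5,521,982.20.
Operating income = contribution − fixed costs = €5,521,982.20 − €4,474,200 = €1,047,782.20. Interest = €191,400.00.
DOL = €5,521,982.20 ÷ €1,047,782.20 = 5.2702; DFL = €1,047,782.20 ÷ €856,382.20 = 1.2235.
Combined leverage = 5.2702 × 1.2235 = 6.4481.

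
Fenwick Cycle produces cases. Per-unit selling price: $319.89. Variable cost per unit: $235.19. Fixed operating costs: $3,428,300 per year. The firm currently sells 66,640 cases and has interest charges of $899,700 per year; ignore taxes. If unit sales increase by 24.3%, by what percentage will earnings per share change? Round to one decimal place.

At 66,640 units, contribution = 66,640 × $84.70 = $5,644,408.00.
EBIT = $5,644,408.00 − $3,428,300 = $2,216,108.00.
After interest of $899,700.00, pre-tax earnings = $1,316,408.00.
DCL = total CM / (EBIT − I) = $5,644,408.00 / $1,316,408.00 = 4.2877.
%ΔEPS = DCL × %ΔSales = 4.2877 × +24.3% = +104.2%.

+104.2%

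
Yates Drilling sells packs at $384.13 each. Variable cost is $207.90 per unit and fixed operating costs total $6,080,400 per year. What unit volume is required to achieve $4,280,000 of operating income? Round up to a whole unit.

Unit CM = price − variable cost = $384.13 − $207.90 = $176.23.
Units = (FC + target) / CM = ($6,080,400 + $4,280,000) / $176.23 = 58,789.08, so 58,790 packs.

58,790 packs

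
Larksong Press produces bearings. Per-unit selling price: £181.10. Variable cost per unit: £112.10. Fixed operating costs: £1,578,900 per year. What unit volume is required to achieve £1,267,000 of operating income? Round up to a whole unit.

41,245 bearings

Each unit contributes £181.10 − £112.10 = £69.00.
Units = (FC + target) / CM = (£1,578,900 + £1,267,000) / £69.00 = 41,244.93, so 41,245 bearings.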